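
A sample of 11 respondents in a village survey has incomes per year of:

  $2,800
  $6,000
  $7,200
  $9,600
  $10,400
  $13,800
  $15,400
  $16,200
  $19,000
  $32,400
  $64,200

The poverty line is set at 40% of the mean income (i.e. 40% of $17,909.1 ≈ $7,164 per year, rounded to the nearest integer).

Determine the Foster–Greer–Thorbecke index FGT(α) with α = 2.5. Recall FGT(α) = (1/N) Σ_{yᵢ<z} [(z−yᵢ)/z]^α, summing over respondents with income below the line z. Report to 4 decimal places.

0.0273

Poor units: $2,800, $6,000 (q = 2 of N = 11).
Shortfall ratios: (7164−2800)/7164 = 0.6092; (7164−6000)/7164 = 0.1625.
Raised to α = 2.5: 0.28962; 0.01064.
Sum = 0.300258; FGT(2.5) = 0.300258 / 11 = 0.0273.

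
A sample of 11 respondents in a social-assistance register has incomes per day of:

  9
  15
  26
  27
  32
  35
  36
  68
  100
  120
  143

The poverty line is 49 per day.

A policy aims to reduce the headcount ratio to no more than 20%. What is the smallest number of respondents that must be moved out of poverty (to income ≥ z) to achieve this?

5

7 of the 11 respondents are poor, so H = 7/11 = 0.636.
A headcount ratio of at most 20% allows at most ⌊0.20 × 11⌋ = 2 poor respondents.
So at least 7 − 2 = 5 must be lifted.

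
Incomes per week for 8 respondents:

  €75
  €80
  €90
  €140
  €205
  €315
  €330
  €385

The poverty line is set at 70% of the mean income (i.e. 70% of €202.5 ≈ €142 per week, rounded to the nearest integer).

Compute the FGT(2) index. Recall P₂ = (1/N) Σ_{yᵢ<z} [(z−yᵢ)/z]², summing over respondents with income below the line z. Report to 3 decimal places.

Poor units: €75, €80, €90, €140 (q = 4 of N = 8).
Shortfall ratios: (142−75)/142 = 0.4718; (142−80)/142 = 0.4366; (142−90)/142 = 0.3662; (142−140)/142 = 0.0141.
Squared: 0.2226; 0.1906; 0.1341; 0.0002.
Sum = 0.547560; P₂ = 0.547560 / 8 = 0.068.

0.068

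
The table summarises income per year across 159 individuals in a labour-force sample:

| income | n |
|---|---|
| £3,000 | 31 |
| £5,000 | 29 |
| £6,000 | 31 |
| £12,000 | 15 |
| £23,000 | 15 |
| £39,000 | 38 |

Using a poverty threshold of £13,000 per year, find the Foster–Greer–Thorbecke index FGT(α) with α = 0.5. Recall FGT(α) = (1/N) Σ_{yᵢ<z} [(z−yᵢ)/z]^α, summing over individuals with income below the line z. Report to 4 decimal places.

Incomes under z: 31×£3,000, 29×£5,000, 31×£6,000, 15×£12,000 (q = 106 of N = 159).
Shortfall ratios: (13000−3000)/13000 = 0.7692 (×31); (13000−5000)/13000 = 0.6154 (×29); (13000−6000)/13000 = 0.5385 (×31); (13000−12000)/13000 = 0.0769 (×15).
Raised to α = 0.5: 0.87706 (×31); 0.78446 (×29); 0.73380 (×31); 0.27735 (×15).
Sum = 76.846303; FGT(0.5) = 76.846303 / 159 = 0.4833.

0.4833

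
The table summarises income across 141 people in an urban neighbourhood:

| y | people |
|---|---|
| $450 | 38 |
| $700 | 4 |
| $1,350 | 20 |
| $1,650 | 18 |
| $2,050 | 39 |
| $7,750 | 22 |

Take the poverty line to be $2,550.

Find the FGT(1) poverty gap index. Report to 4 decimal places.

Below the line: 38×$450, 4×$700, 20×$1,350, 18×$1,650, 39×$2,050 (q = 119 of N = 141).
Shortfall ratios: (2550−450)/2550 = 0.8235 (×38); (2550−700)/2550 = 0.7255 (×4); (2550−1350)/2550 = 0.4706 (×20); (2550−1650)/2550 = 0.3529 (×18); (2550−2050)/2550 = 0.1961 (×39).
Σ = 57.607843. Dividing by the full population N = 141 gives P₁ = 0.4086.

0.4086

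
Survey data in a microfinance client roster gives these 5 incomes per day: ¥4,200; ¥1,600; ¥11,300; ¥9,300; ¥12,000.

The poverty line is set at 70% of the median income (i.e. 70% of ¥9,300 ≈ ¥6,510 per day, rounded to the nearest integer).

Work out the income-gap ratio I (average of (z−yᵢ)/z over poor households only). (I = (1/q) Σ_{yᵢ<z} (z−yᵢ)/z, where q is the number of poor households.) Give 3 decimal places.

Below z: ¥1,600, ¥4,200 (q = 2 of N = 5).
Shortfall ratios (z−y)/z: 0.7542, 0.3548; sum = 1.109063.
I averages over the q = 2 poor units only: 1.109063 / 2 = 0.555.

0.555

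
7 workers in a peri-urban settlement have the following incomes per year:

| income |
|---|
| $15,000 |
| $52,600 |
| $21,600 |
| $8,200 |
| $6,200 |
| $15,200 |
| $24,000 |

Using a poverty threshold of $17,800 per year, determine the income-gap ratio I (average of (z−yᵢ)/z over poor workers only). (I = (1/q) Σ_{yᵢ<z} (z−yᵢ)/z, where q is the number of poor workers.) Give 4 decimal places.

Below the line: $6,200, $8,200, $15,000, $15,200 (q = 4 of N = 7).
Shortfall ratios (z−y)/z: 0.6517, 0.5393, 0.1573, 0.1461; sum = 1.494382.
I averages over the q = 4 poor units only: 1.494382 / 4 = 0.3736.

0.3736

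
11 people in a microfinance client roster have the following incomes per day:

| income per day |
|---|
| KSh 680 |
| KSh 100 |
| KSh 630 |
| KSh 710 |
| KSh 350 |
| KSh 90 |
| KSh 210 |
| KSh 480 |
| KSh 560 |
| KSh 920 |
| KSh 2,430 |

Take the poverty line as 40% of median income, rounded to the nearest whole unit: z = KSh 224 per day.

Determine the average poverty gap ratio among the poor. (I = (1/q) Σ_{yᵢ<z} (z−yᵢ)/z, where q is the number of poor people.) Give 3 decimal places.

0.405

Below the line: KSh 90, KSh 100, KSh 210 (q = 3 of N = 11).
Relative gaps: 0.5982, 0.5536, 0.0625; sum = 1.214286.
The income-gap ratio divides by q (the poor only): 1.214286 / 3 = 0.405.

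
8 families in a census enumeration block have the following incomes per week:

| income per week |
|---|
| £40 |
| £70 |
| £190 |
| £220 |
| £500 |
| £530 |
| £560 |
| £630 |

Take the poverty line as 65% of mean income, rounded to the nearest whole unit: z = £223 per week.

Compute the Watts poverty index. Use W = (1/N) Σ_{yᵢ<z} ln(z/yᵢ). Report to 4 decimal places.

Below the line: £40, £70, £190, £220 (q = 4 of N = 8).
Log shortfalls: ln(223/40) = 1.7183; ln(223/70) = 1.1587; ln(223/190) = 0.1601; ln(223/220) = 0.0135.
W = 3.050661 / 8 = 0.3813.

0.3813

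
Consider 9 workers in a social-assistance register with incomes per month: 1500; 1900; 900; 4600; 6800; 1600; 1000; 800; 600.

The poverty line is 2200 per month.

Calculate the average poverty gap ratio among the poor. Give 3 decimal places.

0.461

Below the line: 600, 800, 900, 1000, 1500, 1600, 1900 (q = 7 of N = 9).
Shortfall ratios (z−y)/z: 0.7273, 0.6364, 0.5909, 0.5455, 0.3182, 0.2727, 0.1364; sum = 3.227273.
The income-gap ratio divides by q (the poor only): 3.227273 / 7 = 0.461.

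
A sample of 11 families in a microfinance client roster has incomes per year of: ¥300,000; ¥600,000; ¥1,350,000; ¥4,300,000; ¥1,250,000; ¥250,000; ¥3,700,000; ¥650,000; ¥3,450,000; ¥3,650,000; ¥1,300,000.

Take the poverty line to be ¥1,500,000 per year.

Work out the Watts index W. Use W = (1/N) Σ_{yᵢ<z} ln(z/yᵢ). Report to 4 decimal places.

0.5077

Below the line: ¥250,000, ¥300,000, ¥600,000, ¥650,000, ¥1,250,000, ¥1,300,000, ¥1,350,000 (q = 7 of N = 11).
ln(z/y) terms: ln(1500000/250000) = 1.7918; ln(1500000/300000) = 1.6094; ln(1500000/600000) = 0.9163; ln(1500000/650000) = 0.8362; ln(1500000/1250000) = 0.1823; ln(1500000/1300000) = 0.1431; ln(1500000/1350000) = 0.1054.
W = 5.584519 / 11 = 0.5077.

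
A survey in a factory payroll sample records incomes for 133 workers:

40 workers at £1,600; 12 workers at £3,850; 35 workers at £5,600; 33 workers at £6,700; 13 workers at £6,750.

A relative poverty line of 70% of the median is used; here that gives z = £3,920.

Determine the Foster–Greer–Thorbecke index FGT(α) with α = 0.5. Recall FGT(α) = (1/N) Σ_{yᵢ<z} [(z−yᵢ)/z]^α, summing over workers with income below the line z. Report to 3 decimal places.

0.243

Below z: 40×£1,600, 12×£3,850 (q = 52 of N = 133).
Gap ratios (z−y)/z: (3920−1600)/3920 = 0.5918 (×40); (3920−3850)/3920 = 0.0179 (×12).
Raised to α = 0.5: 0.76931 (×40); 0.13363 (×12).
Sum = 32.375938; FGT(0.5) = 32.375938 / 133 = 0.243.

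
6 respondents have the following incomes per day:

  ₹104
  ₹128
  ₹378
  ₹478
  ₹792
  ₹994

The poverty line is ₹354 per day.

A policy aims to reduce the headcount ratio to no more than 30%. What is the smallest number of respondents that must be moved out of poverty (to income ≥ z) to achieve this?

2 of the 6 respondents are poor, so H = 2/6 = 0.333.
A headcount ratio of at most 30% allows at most ⌊0.30 × 6⌋ = 1 poor respondents.
So at least 2 − 1 = 1 must be lifted.

1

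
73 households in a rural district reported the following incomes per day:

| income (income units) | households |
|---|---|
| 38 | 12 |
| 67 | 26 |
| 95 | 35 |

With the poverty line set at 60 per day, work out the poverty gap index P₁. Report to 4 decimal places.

Poor units: 12×38 (q = 12 of N = 73).
Relative gaps: (60−38)/60 = 0.3667 (×12).
Σ = 4.400000. Dividing by the full population N = 73 gives P₁ = 0.0603.

0.0603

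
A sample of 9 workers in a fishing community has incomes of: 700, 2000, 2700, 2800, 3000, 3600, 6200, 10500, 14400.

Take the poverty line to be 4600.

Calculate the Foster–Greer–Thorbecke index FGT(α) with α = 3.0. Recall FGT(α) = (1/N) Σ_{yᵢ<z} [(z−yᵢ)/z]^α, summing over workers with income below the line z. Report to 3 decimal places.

0.108

Poor units: 700, 2000, 2700, 2800, 3000, 3600 (q = 6 of N = 9).
Normalized shortfalls: (4600−700)/4600 = 0.8478; (4600−2000)/4600 = 0.5652; (4600−2700)/4600 = 0.4130; (4600−2800)/4600 = 0.3913; (4600−3000)/4600 = 0.3478; (4600−3600)/4600 = 0.2174.
Raised to α = 3.0: 0.60943; 0.18057; 0.07047; 0.05992; 0.04208; 0.01027.
Sum = 0.972734; FGT(3.0) = 0.972734 / 9 = 0.108.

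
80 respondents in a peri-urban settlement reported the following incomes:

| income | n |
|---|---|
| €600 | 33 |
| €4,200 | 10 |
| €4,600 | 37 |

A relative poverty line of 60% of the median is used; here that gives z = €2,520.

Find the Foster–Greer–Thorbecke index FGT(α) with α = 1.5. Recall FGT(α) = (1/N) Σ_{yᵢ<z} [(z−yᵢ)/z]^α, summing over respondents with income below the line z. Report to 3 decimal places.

0.274

Incomes under z: 33×€600 (q = 33 of N = 80).
Shortfall ratios: (2520−600)/2520 = 0.7619 (×33).
Raised to α = 1.5: 0.66504 (×33).
Sum = 21.946485; FGT(1.5) = 21.946485 / 80 = 0.274.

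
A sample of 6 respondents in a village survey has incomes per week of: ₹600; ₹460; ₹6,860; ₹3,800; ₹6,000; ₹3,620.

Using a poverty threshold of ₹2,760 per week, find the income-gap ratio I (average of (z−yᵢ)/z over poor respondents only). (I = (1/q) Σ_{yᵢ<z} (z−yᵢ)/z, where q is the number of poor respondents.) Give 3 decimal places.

Below the line: ₹460, ₹600 (q = 2 of N = 6).
Shortfall ratios (z−y)/z: 0.8333, 0.7826; sum = 1.615942.
I averages over the q = 2 poor units only: 1.615942 / 2 = 0.808.

0.808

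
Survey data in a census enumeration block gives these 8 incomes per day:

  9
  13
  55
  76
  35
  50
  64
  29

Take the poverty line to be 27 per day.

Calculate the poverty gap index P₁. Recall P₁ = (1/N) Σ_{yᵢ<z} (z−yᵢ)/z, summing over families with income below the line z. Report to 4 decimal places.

0.1481

Incomes under z: 9, 13 (q = 2 of N = 8).
Normalized shortfalls: (27−9)/27 = 0.6667; (27−13)/27 = 0.5185.
Σ = 1.185185. Dividing by the full population N = 8 gives P₁ = 0.1481.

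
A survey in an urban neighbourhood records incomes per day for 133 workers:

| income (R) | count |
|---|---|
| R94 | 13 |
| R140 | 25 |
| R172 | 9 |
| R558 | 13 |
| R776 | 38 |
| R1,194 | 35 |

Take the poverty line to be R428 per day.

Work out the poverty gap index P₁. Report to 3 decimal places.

0.243

Poor units: 13×R94, 25×R140, 9×R172 (q = 47 of N = 133).
Gap ratios (z−y)/z: (428−94)/428 = 0.7804 (×13); (428−140)/428 = 0.6729 (×25); (428−172)/428 = 0.5981 (×9).
Σ = 32.350467. Dividing by the full population N = 133 gives P₁ = 0.243.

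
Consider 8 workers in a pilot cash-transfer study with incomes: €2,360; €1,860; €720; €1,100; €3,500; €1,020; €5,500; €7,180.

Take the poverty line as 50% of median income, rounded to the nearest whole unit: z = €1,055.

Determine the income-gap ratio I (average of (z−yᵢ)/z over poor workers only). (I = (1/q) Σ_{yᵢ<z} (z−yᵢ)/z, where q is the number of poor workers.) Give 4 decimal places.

Poor units: €720, €1,020 (q = 2 of N = 8).
Shortfall ratios (z−y)/z: 0.3175, 0.0332; sum = 0.350711.
The income-gap ratio divides by q (the poor only): 0.350711 / 2 = 0.1754.

0.1754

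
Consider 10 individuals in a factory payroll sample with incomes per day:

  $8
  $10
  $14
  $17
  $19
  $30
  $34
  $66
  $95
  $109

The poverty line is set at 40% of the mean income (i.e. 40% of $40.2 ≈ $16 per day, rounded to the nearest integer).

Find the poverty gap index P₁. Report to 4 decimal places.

Below the line: $8, $10, $14 (q = 3 of N = 10).
Gap ratios (z−y)/z: (16−8)/16 = 0.5000; (16−10)/16 = 0.3750; (16−14)/16 = 0.1250.
Σ = 1.000000. Dividing by the full population N = 10 gives P₁ = 0.1000.

0.1000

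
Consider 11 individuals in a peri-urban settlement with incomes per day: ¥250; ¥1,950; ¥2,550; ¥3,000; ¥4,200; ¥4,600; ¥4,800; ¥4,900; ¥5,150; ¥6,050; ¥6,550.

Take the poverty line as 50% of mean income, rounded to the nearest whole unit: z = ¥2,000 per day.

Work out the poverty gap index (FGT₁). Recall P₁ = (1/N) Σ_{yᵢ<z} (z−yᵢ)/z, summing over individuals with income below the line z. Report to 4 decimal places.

0.0818

Incomes under z: ¥250, ¥1,950 (q = 2 of N = 11).
Shortfall ratios: (2000−250)/2000 = 0.8750; (2000−1950)/2000 = 0.0250.
Σ = 0.900000. Dividing by the full population N = 11 gives P₁ = 0.0818.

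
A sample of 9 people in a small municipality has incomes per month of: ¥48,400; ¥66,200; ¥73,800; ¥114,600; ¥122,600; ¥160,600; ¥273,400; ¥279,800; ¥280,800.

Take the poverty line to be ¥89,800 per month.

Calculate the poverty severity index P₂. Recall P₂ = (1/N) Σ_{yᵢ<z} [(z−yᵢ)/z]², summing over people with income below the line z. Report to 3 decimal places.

Poor units: ¥48,400, ¥66,200, ¥73,800 (q = 3 of N = 9).
Normalized shortfalls: (89800−48400)/89800 = 0.4610; (89800−66200)/89800 = 0.2628; (89800−73800)/89800 = 0.1782.
Squared: 0.2125; 0.0691; 0.0317.
Sum = 0.313357; P₂ = 0.313357 / 9 = 0.035.

0.035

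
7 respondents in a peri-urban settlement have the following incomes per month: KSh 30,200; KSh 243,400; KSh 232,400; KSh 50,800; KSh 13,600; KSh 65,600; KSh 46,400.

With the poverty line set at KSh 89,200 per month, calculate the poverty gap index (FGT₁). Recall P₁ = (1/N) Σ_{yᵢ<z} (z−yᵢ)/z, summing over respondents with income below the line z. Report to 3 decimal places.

Incomes under z: KSh 13,600, KSh 30,200, KSh 46,400, KSh 50,800, KSh 65,600 (q = 5 of N = 7).
Relative gaps: (89200−13600)/89200 = 0.8475; (89200−30200)/89200 = 0.6614; (89200−46400)/89200 = 0.4798; (89200−50800)/89200 = 0.4305; (89200−65600)/89200 = 0.2646.
Sum of shortfalls = 2.683857; P₁ averages over all N: 2.683857 / 7 = 0.383.

0.383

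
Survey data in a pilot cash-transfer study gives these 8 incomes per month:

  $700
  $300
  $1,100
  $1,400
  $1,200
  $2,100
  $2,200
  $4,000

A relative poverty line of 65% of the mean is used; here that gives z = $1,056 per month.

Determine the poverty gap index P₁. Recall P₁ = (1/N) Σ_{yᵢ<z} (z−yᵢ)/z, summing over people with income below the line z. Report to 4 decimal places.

0.1316

Poor units: $300, $700 (q = 2 of N = 8).
Normalized shortfalls: (1056−300)/1056 = 0.7159; (1056−700)/1056 = 0.3371.
Σ = 1.053030. Dividing by the full population N = 8 gives P₁ = 0.1316.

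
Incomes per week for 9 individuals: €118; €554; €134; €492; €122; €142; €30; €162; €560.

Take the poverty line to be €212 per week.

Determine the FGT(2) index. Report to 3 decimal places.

0.157

Incomes under z: €30, €118, €122, €134, €142, €162 (q = 6 of N = 9).
Normalized shortfalls: (212−30)/212 = 0.8585; (212−118)/212 = 0.4434; (212−122)/212 = 0.4245; (212−134)/212 = 0.3679; (212−142)/212 = 0.3302; (212−162)/212 = 0.2358.
Squared: 0.7370; 0.1966; 0.1802; 0.1354; 0.1090; 0.0556.
Sum = 1.413848; P₂ = 1.413848 / 9 = 0.157.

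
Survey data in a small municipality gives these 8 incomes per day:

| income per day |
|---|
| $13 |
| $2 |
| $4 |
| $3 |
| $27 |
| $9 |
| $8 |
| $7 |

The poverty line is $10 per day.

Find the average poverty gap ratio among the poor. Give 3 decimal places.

0.450

Below z: $2, $3, $4, $7, $8, $9 (q = 6 of N = 8).
Shortfall ratios (z−y)/z: 0.8000, 0.7000, 0.6000, 0.3000, 0.2000, 0.1000; sum = 2.700000.
The income-gap ratio divides by q (the poor only): 2.700000 / 6 = 0.450.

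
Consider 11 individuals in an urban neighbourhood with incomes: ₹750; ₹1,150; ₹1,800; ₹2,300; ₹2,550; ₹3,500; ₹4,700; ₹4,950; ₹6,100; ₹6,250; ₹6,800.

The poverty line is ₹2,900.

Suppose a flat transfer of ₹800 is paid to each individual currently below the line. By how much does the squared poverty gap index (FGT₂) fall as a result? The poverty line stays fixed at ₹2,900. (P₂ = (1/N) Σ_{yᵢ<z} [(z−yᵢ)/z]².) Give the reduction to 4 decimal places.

0.0709

Before: below the line — ₹750, ₹1,150, ₹1,800, ₹2,300, ₹2,550; squared poverty gap index (FGT₂) = 0.101367.
After the ₹800 transfer: below the line — ₹1,550, ₹1,950, ₹2,600; squared poverty gap index (FGT₂) = 0.030429.
Reduction = 0.101367 − 0.030429 = 0.0709.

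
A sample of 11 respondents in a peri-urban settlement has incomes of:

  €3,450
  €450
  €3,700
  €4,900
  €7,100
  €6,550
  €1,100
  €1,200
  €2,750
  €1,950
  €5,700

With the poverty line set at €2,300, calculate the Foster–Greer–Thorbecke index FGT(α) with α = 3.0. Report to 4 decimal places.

0.0705

Poor units: €450, €1,100, €1,200, €1,950 (q = 4 of N = 11).
Gap ratios (z−y)/z: (2300−450)/2300 = 0.8043; (2300−1100)/2300 = 0.5217; (2300−1200)/2300 = 0.4783; (2300−1950)/2300 = 0.1522.
Raised to α = 3.0: 0.52039; 0.14202; 0.10939; 0.00352.
Sum = 0.775335; FGT(3.0) = 0.775335 / 11 = 0.0705.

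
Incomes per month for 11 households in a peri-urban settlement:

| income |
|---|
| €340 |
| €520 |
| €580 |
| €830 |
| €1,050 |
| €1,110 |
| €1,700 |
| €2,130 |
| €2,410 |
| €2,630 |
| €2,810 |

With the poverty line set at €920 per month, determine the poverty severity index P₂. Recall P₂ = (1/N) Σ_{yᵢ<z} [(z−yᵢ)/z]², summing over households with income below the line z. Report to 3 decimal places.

Below z: €340, €520, €580, €830 (q = 4 of N = 11).
Gap ratios (z−y)/z: (920−340)/920 = 0.6304; (920−520)/920 = 0.4348; (920−580)/920 = 0.3696; (920−830)/920 = 0.0978.
Squared: 0.3974; 0.1890; 0.1366; 0.0096.
Sum = 0.732632; P₂ = 0.732632 / 11 = 0.067.

0.067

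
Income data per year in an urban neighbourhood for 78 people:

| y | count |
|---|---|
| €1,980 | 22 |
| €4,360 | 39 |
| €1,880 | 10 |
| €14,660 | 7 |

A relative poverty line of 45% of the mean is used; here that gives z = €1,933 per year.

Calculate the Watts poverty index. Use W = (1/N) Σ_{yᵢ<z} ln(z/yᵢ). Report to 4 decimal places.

0.0036

Poor units: 10×€1,880 (q = 10 of N = 78).
Log shortfalls: ln(1933/1880) = 0.0278 (×10).
W = 0.278014 / 78 = 0.0036.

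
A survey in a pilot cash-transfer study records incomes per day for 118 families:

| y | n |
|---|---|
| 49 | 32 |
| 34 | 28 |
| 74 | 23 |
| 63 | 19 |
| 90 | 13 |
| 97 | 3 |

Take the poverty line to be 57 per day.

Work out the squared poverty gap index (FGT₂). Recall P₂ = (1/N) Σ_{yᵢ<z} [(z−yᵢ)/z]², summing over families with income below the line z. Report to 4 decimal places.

0.0440

Incomes under z: 28×34, 32×49 (q = 60 of N = 118).
Shortfall ratios: (57−34)/57 = 0.4035 (×28); (57−49)/57 = 0.1404 (×32).
Squared: 0.1628 (×28); 0.0197 (×32).
Sum = 5.189289; P₂ = 5.189289 / 118 = 0.0440.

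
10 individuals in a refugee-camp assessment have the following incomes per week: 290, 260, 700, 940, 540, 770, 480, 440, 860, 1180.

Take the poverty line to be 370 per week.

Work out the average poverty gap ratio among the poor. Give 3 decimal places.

0.257

Incomes under z: 260, 290 (q = 2 of N = 10).
Relative gaps: 0.2973, 0.2162; sum = 0.513514.
I averages over the q = 2 poor units only: 0.513514 / 2 = 0.257.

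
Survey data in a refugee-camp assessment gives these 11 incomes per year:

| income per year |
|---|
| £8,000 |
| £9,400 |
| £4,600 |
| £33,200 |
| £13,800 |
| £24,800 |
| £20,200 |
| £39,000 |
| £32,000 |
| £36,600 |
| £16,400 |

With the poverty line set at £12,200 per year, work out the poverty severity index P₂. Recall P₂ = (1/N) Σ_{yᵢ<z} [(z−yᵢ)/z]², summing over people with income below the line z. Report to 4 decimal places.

0.0508

Below z: £4,600, £8,000, £9,400 (q = 3 of N = 11).
Relative gaps: (12200−4600)/12200 = 0.6230; (12200−8000)/12200 = 0.3443; (12200−9400)/12200 = 0.2295.
Squared: 0.3881; 0.1185; 0.0527.
Sum = 0.559258; P₂ = 0.559258 / 11 = 0.0508.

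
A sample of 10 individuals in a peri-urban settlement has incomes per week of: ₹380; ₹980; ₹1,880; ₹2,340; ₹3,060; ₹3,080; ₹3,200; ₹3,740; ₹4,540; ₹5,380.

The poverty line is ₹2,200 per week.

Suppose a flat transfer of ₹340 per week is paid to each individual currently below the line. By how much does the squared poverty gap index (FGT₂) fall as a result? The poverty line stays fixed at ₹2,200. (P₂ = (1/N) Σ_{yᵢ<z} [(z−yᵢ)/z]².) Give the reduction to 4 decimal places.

0.0400

Before: below the line — ₹380, ₹980, ₹1,880; squared poverty gap index (FGT₂) = 0.101306.
After the ₹340 transfer: below the line — ₹720, ₹1,320; squared poverty gap index (FGT₂) = 0.061256.
Reduction = 0.101306 − 0.061256 = 0.0400.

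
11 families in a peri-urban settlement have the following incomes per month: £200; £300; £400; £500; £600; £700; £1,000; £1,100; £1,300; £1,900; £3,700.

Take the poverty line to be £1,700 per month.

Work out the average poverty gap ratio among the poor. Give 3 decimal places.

Poor units: £200, £300, £400, £500, £600, £700, £1,000, £1,100, £1,300 (q = 9 of N = 11).
Relative gaps: 0.8824, 0.8235, 0.7647, 0.7059, 0.6471, 0.5882, 0.4118, 0.3529, 0.2353; sum = 5.411765.
The income-gap ratio divides by q (the poor only): 5.411765 / 9 = 0.601.

0.601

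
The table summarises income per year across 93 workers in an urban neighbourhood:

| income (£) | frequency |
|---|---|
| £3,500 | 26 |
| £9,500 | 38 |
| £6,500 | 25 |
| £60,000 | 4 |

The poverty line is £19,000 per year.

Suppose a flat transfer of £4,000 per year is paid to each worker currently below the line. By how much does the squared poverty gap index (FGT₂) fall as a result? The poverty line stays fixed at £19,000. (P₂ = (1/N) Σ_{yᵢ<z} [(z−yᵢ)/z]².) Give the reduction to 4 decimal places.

Before: below the line — 26×£3,500, 25×£6,500, 38×£9,500; squared poverty gap index (FGT₂) = 0.404559.
After the £4,000 transfer: below the line — 26×£7,500, 25×£10,500, 38×£13,500; squared poverty gap index (FGT₂) = 0.190458.
Reduction = 0.404559 − 0.190458 = 0.2141.

0.2141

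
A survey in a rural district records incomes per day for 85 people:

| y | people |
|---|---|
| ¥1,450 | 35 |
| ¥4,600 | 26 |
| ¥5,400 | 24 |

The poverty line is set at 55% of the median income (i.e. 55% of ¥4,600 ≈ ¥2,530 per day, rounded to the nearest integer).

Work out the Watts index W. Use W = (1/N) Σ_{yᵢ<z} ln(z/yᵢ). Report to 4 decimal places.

Below z: 35×¥1,450 (q = 35 of N = 85).
ln(z/y) terms: ln(2530/1450) = 0.5567 (×35).
W = 19.482951 / 85 = 0.2292.

0.2292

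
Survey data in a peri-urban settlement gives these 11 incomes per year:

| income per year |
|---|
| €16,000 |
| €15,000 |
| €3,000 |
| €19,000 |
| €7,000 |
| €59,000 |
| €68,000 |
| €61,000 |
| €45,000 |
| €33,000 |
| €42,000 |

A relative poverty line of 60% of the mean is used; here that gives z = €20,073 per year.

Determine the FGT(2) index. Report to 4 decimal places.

0.1141

Poor units: €3,000, €7,000, €15,000, €16,000, €19,000 (q = 5 of N = 11).
Relative gaps: (20073−3000)/20073 = 0.8505; (20073−7000)/20073 = 0.6513; (20073−15000)/20073 = 0.2527; (20073−16000)/20073 = 0.2029; (20073−19000)/20073 = 0.0535.
Squared: 0.7234; 0.4242; 0.0639; 0.0412; 0.0029.
Sum = 1.255485; P₂ = 1.255485 / 11 = 0.1141.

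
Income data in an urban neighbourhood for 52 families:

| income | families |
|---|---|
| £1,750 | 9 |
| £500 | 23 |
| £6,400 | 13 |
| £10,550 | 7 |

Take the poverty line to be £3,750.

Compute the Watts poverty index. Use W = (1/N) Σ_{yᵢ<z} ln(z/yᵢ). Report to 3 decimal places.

1.023

Below the line: 23×£500, 9×£1,750 (q = 32 of N = 52).
Log shortfalls: ln(3750/500) = 2.0149 (×23); ln(3750/1750) = 0.7621 (×9).
W = 53.202030 / 52 = 1.023.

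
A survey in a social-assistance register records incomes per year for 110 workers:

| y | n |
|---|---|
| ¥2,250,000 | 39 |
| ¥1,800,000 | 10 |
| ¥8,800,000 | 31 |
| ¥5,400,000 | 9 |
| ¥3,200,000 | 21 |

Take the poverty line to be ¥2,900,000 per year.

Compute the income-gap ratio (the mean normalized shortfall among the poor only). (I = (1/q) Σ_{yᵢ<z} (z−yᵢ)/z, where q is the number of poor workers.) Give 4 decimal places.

0.2558

Below the line: 10×¥1,800,000, 39×¥2,250,000 (q = 49 of N = 110).
Shortfall ratios (z−y)/z: 0.3793 (×10), 0.2241 (×39); sum = 12.534483.
I averages over the q = 49 poor units only: 12.534483 / 49 = 0.2558.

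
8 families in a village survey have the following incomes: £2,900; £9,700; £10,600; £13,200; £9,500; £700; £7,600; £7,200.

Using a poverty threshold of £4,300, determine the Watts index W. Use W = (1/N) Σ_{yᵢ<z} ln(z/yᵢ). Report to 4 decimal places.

Incomes under z: £700, £2,900 (q = 2 of N = 8).
Log gaps: ln(4300/700) = 1.8153; ln(4300/2900) = 0.3939.
W = 2.209194 / 8 = 0.2761.

0.2761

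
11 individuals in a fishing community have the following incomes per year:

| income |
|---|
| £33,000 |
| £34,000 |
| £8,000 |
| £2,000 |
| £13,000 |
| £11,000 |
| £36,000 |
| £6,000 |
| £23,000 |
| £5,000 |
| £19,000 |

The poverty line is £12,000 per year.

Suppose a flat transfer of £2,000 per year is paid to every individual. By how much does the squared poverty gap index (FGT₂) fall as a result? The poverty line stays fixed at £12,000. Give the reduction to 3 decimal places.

0.059

Before: below the line — £2,000, £5,000, £6,000, £8,000, £11,000; squared poverty gap index (FGT₂) = 0.12753.
After the £2,000 transfer: below the line — £4,000, £7,000, £8,000, £10,000; squared poverty gap index (FGT₂) = 0.06881.
Reduction = 0.12753 − 0.06881 = 0.059.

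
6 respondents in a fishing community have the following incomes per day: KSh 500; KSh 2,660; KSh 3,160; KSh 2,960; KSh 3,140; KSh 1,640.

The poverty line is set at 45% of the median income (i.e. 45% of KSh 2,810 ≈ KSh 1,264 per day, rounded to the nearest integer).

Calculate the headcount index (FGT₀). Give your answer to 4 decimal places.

1 of the 6 respondents have income below KSh 1,264.
H = 1/6 = 0.1667.

0.1667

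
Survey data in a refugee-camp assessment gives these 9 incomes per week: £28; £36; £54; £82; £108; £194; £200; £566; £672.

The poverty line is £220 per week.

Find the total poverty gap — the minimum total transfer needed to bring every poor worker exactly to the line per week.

£838

Poor units: £28, £36, £54, £82, £108, £194, £200 (q = 7 of N = 9).
Individual gaps: 220−28 = 192; 220−36 = 184; 220−54 = 166; 220−82 = 138; 220−108 = 112; 220−194 = 26; 220−200 = 20.
Aggregate gap = £838.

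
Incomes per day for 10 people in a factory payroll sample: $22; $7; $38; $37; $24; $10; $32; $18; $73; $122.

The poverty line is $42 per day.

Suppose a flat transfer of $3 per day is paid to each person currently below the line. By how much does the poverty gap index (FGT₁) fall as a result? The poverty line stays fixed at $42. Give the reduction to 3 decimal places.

Before: below the line — $7, $10, $18, $22, $24, $32, $37, $38; poverty gap index (FGT₁) = 0.35238.
After the $3 transfer: below the line — $10, $13, $21, $25, $27, $35, $40, $41; poverty gap index (FGT₁) = 0.29524.
Reduction = 0.35238 − 0.29524 = 0.057.

0.057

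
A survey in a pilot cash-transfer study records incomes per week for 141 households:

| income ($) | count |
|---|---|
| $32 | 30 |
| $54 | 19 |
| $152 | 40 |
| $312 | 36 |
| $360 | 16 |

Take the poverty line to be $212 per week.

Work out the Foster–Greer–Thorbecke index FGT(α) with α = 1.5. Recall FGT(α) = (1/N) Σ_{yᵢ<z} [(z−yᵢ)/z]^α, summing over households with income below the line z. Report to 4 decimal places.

0.2959

Below z: 30×$32, 19×$54, 40×$152 (q = 89 of N = 141).
Shortfall ratios: (212−32)/212 = 0.8491 (×30); (212−54)/212 = 0.7453 (×19); (212−152)/212 = 0.2830 (×40).
Raised to α = 1.5: 0.78236 (×30); 0.64340 (×19); 0.15056 (×40).
Sum = 41.717919; FGT(1.5) = 41.717919 / 141 = 0.2959.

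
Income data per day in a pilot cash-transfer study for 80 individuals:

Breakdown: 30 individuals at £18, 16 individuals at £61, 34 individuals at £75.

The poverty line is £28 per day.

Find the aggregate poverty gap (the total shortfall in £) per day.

£300

Below the line: 30×£18 (q = 30 of N = 80).
Individual gaps: 30×(28−18) = 300.
Aggregate gap = £300.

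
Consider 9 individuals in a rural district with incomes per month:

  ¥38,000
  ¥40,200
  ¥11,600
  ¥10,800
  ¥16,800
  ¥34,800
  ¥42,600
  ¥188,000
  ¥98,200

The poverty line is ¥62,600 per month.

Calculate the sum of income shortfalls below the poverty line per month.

Incomes under z: ¥10,800, ¥11,600, ¥16,800, ¥34,800, ¥38,000, ¥40,200, ¥42,600 (q = 7 of N = 9).
Individual gaps: 62600−10800 = 51800; 62600−11600 = 51000; 62600−16800 = 45800; 62600−34800 = 27800; 62600−38000 = 24600; 62600−40200 = 22400; 62600−42600 = 20000.
Aggregate gap = ¥243,400.

¥243,400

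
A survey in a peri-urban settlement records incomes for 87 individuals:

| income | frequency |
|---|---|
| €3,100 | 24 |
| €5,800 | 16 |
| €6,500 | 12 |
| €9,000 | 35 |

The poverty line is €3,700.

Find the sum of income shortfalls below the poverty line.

€14,400

Incomes under z: 24×€3,100 (q = 24 of N = 87).
Individual gaps: 24×(3700−3100) = 14400.
Aggregate gap = €14,400.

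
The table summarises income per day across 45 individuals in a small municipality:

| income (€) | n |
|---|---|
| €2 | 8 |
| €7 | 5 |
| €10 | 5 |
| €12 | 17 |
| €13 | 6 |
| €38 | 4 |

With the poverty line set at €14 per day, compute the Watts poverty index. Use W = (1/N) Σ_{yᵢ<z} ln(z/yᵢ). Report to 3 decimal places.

0.528

Below z: 8×€2, 5×€7, 5×€10, 17×€12, 6×€13 (q = 41 of N = 45).
Log shortfalls: ln(14/2) = 1.9459 (×8); ln(14/7) = 0.6931 (×5); ln(14/10) = 0.3365 (×5); ln(14/12) = 0.1542 (×17); ln(14/13) = 0.0741 (×6).
W = 23.780588 / 45 = 0.528.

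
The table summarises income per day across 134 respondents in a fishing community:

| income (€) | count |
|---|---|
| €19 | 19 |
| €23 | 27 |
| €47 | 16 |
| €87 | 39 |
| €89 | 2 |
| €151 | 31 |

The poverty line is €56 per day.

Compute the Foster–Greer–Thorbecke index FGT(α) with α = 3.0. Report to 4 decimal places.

Below the line: 19×€19, 27×€23, 16×€47 (q = 62 of N = 134).
Shortfall ratios: (56−19)/56 = 0.6607 (×19); (56−23)/56 = 0.5893 (×27); (56−47)/56 = 0.1607 (×16).
Raised to α = 3.0: 0.28843 (×19); 0.20463 (×27); 0.00415 (×16).
Sum = 11.071713; FGT(3.0) = 11.071713 / 134 = 0.0826.

0.0826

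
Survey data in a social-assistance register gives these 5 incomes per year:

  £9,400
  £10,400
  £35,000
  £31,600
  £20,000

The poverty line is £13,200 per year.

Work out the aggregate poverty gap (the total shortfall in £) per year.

Poor units: £9,400, £10,400 (q = 2 of N = 5).
Individual gaps: 13200−9400 = 3800; 13200−10400 = 2800.
Aggregate gap = £6,600.

£6,600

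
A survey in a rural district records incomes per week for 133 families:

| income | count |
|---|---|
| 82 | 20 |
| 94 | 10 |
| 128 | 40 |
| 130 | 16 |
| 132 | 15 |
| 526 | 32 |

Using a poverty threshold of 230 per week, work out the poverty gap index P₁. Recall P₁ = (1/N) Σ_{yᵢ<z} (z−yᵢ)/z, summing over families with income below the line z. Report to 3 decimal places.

Incomes under z: 20×82, 10×94, 40×128, 16×130, 15×132 (q = 101 of N = 133).
Gap ratios (z−y)/z: (230−82)/230 = 0.6435 (×20); (230−94)/230 = 0.5913 (×10); (230−128)/230 = 0.4435 (×40); (230−130)/230 = 0.4348 (×16); (230−132)/230 = 0.4261 (×15).
Sum of shortfalls = 49.869565; P₁ averages over all N: 49.869565 / 133 = 0.375.

0.375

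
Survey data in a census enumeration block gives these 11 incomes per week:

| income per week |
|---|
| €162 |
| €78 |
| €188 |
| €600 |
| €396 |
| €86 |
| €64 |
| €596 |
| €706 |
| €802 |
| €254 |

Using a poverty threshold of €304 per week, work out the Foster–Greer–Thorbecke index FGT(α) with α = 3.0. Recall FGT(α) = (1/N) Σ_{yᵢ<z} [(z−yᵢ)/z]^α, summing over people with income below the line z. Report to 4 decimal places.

0.1303

Poor units: €64, €78, €86, €162, €188, €254 (q = 6 of N = 11).
Gap ratios (z−y)/z: (304−64)/304 = 0.7895; (304−78)/304 = 0.7434; (304−86)/304 = 0.7171; (304−162)/304 = 0.4671; (304−188)/304 = 0.3816; (304−254)/304 = 0.1645.
Raised to α = 3.0: 0.49205; 0.41087; 0.36876; 0.10192; 0.05556; 0.00445.
Sum = 1.433613; FGT(3.0) = 1.433613 / 11 = 0.1303.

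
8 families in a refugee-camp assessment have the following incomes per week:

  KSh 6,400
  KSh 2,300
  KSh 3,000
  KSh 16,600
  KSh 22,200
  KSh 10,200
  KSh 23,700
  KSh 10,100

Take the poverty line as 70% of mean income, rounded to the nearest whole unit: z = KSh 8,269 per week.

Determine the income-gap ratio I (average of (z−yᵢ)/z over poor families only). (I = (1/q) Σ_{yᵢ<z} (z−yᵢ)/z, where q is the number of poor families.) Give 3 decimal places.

0.528

Incomes under z: KSh 2,300, KSh 3,000, KSh 6,400 (q = 3 of N = 8).
Shortfall ratios (z−y)/z: 0.7219, 0.6372, 0.2260; sum = 1.585077.
I averages over the q = 3 poor units only: 1.585077 / 3 = 0.528.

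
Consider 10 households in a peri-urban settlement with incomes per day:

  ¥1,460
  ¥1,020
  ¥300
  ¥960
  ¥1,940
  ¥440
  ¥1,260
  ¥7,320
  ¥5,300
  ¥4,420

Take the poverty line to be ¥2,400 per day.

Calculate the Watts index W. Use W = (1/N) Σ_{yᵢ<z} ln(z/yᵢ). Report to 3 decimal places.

0.690

Poor units: ¥300, ¥440, ¥960, ¥1,020, ¥1,260, ¥1,460, ¥1,940 (q = 7 of N = 10).
Log shortfalls: ln(2400/300) = 2.0794; ln(2400/440) = 1.6964; ln(2400/960) = 0.9163; ln(2400/1020) = 0.8557; ln(2400/1260) = 0.6444; ln(2400/1460) = 0.4970; ln(2400/1940) = 0.2128.
W = 6.902018 / 10 = 0.690.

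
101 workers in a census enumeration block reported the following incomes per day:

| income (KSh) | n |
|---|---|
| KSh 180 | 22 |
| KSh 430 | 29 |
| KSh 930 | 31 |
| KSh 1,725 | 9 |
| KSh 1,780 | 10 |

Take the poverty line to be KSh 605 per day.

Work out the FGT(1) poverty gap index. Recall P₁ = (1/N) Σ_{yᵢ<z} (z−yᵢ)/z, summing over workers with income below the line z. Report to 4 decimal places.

0.2361

Incomes under z: 22×KSh 180, 29×KSh 430 (q = 51 of N = 101).
Gap ratios (z−y)/z: (605−180)/605 = 0.7025 (×22); (605−430)/605 = 0.2893 (×29).
Σ = 23.842975. Dividing by the full population N = 101 gives P₁ = 0.2361.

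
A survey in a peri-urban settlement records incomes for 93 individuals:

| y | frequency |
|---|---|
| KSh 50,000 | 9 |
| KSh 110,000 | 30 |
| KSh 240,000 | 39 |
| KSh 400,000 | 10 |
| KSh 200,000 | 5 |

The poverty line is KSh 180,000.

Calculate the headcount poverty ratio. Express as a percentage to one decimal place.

41.9%

39 of the 93 individuals have income below KSh 180,000.
H = 39/93 = 41.9%.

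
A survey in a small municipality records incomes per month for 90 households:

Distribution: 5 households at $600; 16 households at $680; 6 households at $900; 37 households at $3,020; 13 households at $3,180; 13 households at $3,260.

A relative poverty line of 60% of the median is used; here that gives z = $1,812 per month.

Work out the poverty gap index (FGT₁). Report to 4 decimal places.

0.1818

Poor units: 5×$600, 16×$680, 6×$900 (q = 27 of N = 90).
Shortfall ratios: (1812−600)/1812 = 0.6689 (×5); (1812−680)/1812 = 0.6247 (×16); (1812−900)/1812 = 0.5033 (×6).
Σ = 16.359823. Dividing by the full population N = 90 gives P₁ = 0.1818.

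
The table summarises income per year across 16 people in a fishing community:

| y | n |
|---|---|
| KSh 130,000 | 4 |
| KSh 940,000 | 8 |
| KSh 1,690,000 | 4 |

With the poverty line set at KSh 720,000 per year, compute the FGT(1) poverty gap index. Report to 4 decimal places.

0.2049

Below the line: 4×KSh 130,000 (q = 4 of N = 16).
Normalized shortfalls: (720000−130000)/720000 = 0.8194 (×4).
Σ = 3.277778. Dividing by the full population N = 16 gives P₁ = 0.2049.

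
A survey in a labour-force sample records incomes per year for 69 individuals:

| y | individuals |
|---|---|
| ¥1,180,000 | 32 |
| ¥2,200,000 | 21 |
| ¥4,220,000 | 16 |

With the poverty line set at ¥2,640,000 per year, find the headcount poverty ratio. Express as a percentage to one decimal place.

53 of the 69 individuals have income below ¥2,640,000.
H = 53/69 = 76.8%.

76.8%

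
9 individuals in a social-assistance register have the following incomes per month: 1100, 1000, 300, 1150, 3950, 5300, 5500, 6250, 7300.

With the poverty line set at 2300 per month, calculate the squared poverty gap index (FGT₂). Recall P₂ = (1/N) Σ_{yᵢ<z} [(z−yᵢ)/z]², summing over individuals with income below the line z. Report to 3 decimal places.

0.178

Incomes under z: 300, 1000, 1100, 1150 (q = 4 of N = 9).
Gap ratios (z−y)/z: (2300−300)/2300 = 0.8696; (2300−1000)/2300 = 0.5652; (2300−1100)/2300 = 0.5217; (2300−1150)/2300 = 0.5000.
Squared: 0.7561; 0.3195; 0.2722; 0.2500.
Sum = 1.597826; P₂ = 1.597826 / 9 = 0.178.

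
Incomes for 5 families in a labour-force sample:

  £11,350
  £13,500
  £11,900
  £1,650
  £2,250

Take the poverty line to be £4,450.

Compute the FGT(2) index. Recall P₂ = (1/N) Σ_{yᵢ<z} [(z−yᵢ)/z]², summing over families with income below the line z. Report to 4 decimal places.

0.1281

Below the line: £1,650, £2,250 (q = 2 of N = 5).
Normalized shortfalls: (4450−1650)/4450 = 0.6292; (4450−2250)/4450 = 0.4944.
Squared: 0.3959; 0.2444.
Sum = 0.640323; P₂ = 0.640323 / 5 = 0.1281.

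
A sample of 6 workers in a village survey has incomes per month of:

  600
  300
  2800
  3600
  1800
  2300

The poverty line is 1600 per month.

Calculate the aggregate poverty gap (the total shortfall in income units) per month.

Below z: 300, 600 (q = 2 of N = 6).
Individual gaps: 1600−300 = 1300; 1600−600 = 1000.
Aggregate gap = 2300.

2300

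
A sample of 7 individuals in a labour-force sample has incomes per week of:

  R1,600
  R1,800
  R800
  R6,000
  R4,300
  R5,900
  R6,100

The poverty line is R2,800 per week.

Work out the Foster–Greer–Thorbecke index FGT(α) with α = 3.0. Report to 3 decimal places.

Below the line: R800, R1,600, R1,800 (q = 3 of N = 7).
Gap ratios (z−y)/z: (2800−800)/2800 = 0.7143; (2800−1600)/2800 = 0.4286; (2800−1800)/2800 = 0.3571.
Raised to α = 3.0: 0.36443; 0.07872; 0.04555.
Sum = 0.488703; FGT(3.0) = 0.488703 / 7 = 0.070.

0.070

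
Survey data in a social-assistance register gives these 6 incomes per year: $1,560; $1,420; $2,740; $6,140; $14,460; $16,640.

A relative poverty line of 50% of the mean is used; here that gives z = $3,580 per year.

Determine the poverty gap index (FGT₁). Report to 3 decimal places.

Below the line: $1,420, $1,560, $2,740 (q = 3 of N = 6).
Shortfall ratios: (3580−1420)/3580 = 0.6034; (3580−1560)/3580 = 0.5642; (3580−2740)/3580 = 0.2346.
Σ = 1.402235. Dividing by the full population N = 6 gives P₁ = 0.234.

0.234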